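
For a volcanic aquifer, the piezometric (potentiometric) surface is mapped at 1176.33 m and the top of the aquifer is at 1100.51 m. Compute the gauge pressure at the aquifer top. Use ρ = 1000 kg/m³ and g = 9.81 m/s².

Pressure head at the aquifer top: ψ = h − z = 1176.33 − 1100.51 = 75.82 m.
P = ρgψ = 1000 × 9.81 × 75.82 = 743794 Pa ≈ 744 kPa.

P ≈ 744 kPa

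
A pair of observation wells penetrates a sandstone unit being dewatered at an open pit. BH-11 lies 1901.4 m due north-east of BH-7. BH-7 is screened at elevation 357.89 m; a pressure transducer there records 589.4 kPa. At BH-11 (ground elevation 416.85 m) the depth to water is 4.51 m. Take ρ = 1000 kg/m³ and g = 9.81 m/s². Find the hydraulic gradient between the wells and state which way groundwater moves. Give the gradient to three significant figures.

i ≈ 0.00296; groundwater flows toward the north-east

Pressure head at BH-7: ψ = P/(ρg) = 589.4×1000 / (1000 × 9.81) = 60.08 m.
Total head at BH-7: h = z + ψ = 357.89 + 60.08 = 417.97 m.
Total head at BH-11: h = 416.85 − 4.51 = 412.34 m.
Head difference: h(BH-7) − h(BH-11) = 417.97 − 412.34 = 5.63 m.
Hydraulic gradient: i = |Δh| / L = 5.63 / 1901.4 = 0.00296.
Flow is from higher to lower head: from BH-7 toward BH-11, i.e. toward the north-east.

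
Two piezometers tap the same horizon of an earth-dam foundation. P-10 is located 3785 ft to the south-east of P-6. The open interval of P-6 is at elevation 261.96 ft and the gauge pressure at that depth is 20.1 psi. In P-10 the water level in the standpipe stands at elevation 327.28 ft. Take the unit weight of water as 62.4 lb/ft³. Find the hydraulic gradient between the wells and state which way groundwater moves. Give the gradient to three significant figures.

Pressure head at P-6: ψ = 144·P/γ = 144 × 20.1 / 62.4 = 46.38 ft.
Total head at P-6: h = z + ψ = 261.96 + 46.38 = 308.34 ft.
Total head at P-10: h = 327.28 ft (water level in the piezometer is the total head).
Head difference: h(P-6) − h(P-10) = 308.34 − 327.28 = -18.94 ft.
Hydraulic gradient: i = |Δh| / L = 18.94 / 3785 = 0.00500.
Flow is from higher to lower head: from P-10 toward P-6, i.e. toward the north-west.

i ≈ 0.00500; groundwater flows toward the north-west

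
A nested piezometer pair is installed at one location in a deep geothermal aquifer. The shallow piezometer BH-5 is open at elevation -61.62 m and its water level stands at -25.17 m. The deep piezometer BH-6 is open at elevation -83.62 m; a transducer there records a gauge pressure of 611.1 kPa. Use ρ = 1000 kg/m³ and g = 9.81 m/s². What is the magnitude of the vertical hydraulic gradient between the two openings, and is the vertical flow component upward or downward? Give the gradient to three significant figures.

|i_v| ≈ 0.175; vertical flow is upward

Total head at BH-5: h = -25.17 m (water level in the standpipe).
Pressure head at BH-6: ψ = P/(ρg) = 611.1×1000 / (1000 × 9.81) = 62.29 m.
Total head at BH-6: h = z + ψ = -83.62 + 62.29 = -21.33 m.
Δh = h(BH-5) − h(BH-6) = -25.17 − (-21.33) = -3.84 m.
Vertical separation Δz = -61.62 − (-83.62) = 22.00 m.
|i_v| = |Δh| / Δz = 3.84 / 22.00 = 0.175.
Head is higher in the deep piezometer, so vertical flow is upward (discharge condition).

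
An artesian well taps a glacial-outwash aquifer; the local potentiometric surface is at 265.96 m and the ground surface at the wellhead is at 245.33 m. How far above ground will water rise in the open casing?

≈ 20.63 m above ground

Water rises to the potentiometric surface, so the rise above ground = 265.96 − 245.33 = 20.63 m.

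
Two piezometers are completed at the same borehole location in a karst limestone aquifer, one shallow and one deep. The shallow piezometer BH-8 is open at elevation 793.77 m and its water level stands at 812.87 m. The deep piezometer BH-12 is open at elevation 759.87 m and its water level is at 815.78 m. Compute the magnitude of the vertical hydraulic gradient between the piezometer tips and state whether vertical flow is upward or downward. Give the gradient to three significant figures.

|i_v| ≈ 0.0858; vertical flow is upward

Total head at BH-8: h = 812.87 m (water level in the standpipe).
Total head at BH-12: h = 815.78 m.
Δh = h(BH-8) − h(BH-12) = 812.87 − 815.78 = -2.91 m.
Vertical separation Δz = 793.77 − 759.87 = 33.90 m.
|i_v| = |Δh| / Δz = 2.91 / 33.90 = 0.0858.
Head is higher in the deep piezometer, so vertical flow is upward (discharge condition).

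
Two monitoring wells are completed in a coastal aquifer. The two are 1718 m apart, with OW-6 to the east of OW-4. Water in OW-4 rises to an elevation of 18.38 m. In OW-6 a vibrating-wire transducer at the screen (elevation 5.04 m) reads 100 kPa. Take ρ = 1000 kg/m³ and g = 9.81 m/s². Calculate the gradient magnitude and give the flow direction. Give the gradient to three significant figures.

i ≈ 0.00183; groundwater flows toward the east

Total head at OW-4: h = 18.38 m (water level in the piezometer is the total head).
Pressure head at OW-6: ψ = P/(ρg) = 100×1000 / (1000 × 9.81) = 10.19 m.
Total head at OW-6: h = z + ψ = 5.04 + 10.19 = 15.23 m.
Head difference: h(OW-4) − h(OW-6) = 18.38 − 15.23 = 3.15 m.
Hydraulic gradient: i = |Δh| / L = 3.15 / 1718 = 0.00183.
Flow is from higher to lower head: from OW-4 toward OW-6, i.e. toward the east.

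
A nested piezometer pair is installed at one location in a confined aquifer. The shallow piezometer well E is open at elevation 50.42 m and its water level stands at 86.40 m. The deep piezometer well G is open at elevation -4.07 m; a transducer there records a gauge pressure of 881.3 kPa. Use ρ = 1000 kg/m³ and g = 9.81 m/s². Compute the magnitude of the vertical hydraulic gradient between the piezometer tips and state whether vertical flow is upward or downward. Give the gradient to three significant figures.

|i_v| ≈ 0.0116; vertical flow is downward

Total head at well E: h = 86.40 m (water level in the standpipe).
Pressure head at well G: ψ = P/(ρg) = 881.3×1000 / (1000 × 9.81) = 89.84 m.
Total head at well G: h = z + ψ = -4.07 + 89.84 = 85.77 m.
Δh = h(well E) − h(well G) = 86.40 − 85.77 = 0.63 m.
Vertical separation Δz = 50.42 − (-4.07) = 54.49 m.
|i_v| = |Δh| / Δz = 0.63 / 54.49 = 0.0116.
Head is higher in the shallow piezometer, so vertical flow is downward (recharge condition).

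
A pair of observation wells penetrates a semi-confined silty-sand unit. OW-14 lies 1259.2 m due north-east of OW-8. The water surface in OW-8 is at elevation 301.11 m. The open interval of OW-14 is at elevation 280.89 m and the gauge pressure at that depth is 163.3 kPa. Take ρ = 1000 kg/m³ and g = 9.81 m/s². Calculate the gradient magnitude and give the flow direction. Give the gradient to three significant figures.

i ≈ 0.00284; groundwater flows toward the north-east

Total head at OW-8: h = 301.11 m (water level in the piezometer is the total head).
Pressure head at OW-14: ψ = P/(ρg) = 163.3×1000 / (1000 × 9.81) = 16.65 m.
Total head at OW-14: h = z + ψ = 280.89 + 16.65 = 297.54 m.
Head difference: h(OW-8) − h(OW-14) = 301.11 − 297.54 = 3.57 m.
Hydraulic gradient: i = |Δh| / L = 3.57 / 1259.2 = 0.00284.
Flow is from higher to lower head: from OW-8 toward OW-14, i.e. toward the north-east.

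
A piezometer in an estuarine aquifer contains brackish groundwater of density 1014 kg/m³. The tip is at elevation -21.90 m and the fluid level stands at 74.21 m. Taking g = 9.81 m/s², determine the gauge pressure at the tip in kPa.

P ≈ 956 kPa

Pressure head ψ = h − z = 74.21 − (-21.90) = 96.11 m.
P = ρgψ = 1014 × 9.81 × 96.11 = 956039 Pa ≈ 956 kPa.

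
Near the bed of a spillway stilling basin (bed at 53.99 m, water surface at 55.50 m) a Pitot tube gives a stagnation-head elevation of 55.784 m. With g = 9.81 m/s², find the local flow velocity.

Near the bed, under hydrostatic conditions, the piezometric head (z + ψ) equals the free-surface elevation, 55.50 m.
Velocity head = total − piezometric = 55.784 − 55.50 = 0.284 m.
v = √(2g·h_v) = √(2 × 9.81 × 0.284) = 2.36 m/s.

v ≈ 2.36 m/s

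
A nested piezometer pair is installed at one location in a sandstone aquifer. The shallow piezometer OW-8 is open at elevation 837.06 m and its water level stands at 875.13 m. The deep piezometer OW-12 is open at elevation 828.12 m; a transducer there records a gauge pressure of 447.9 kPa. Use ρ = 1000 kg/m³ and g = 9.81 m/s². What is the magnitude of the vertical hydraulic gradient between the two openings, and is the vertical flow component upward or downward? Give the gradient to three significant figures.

Total head at OW-8: h = 875.13 m (water level in the standpipe).
Pressure head at OW-12: ψ = P/(ρg) = 447.9×1000 / (1000 × 9.81) = 45.66 m.
Total head at OW-12: h = z + ψ = 828.12 + 45.66 = 873.78 m.
Δh = h(OW-8) − h(OW-12) = 875.13 − 873.78 = 1.35 m.
Vertical separation Δz = 837.06 − 828.12 = 8.94 m.
|i_v| = |Δh| / Δz = 1.35 / 8.94 = 0.151.
Head is higher in the shallow piezometer, so vertical flow is downward (recharge condition).

|i_v| ≈ 0.151; vertical flow is downward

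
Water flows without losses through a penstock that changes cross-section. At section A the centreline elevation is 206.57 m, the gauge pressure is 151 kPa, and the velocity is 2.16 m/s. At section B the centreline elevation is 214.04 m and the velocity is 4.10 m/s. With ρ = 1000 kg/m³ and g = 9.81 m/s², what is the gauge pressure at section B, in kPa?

Pressure head at A: ψ₁ = P₁/(ρg) = 151×1000 / (1000 × 9.81) = 15.39 m.
Velocity heads: v₁²/2g = 2.16²/19.62 = 0.238 m; v₂²/2g = 4.10²/19.62 = 0.857 m.
Total head H = z₁ + ψ₁ + v₁²/2g = 206.57 + 15.39 + 0.238 = 222.20 m.
ψ₂ = H − z₂ − v₂²/2g = 222.20 − 214.04 − 0.857 = 7.30 m.
P₂ = ρgψ₂ = 1000 × 9.81 × 7.30 ≈ 71.6 kPa.

P₂ ≈ 71.6 kPa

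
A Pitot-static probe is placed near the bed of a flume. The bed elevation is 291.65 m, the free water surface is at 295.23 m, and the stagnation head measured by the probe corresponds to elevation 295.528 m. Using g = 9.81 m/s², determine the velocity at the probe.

Near the bed, under hydrostatic conditions, the piezometric head (z + ψ) equals the free-surface elevation, 295.23 m.
Velocity head = total − piezometric = 295.528 − 295.23 = 0.298 m.
v = √(2g·h_v) = √(2 × 9.81 × 0.298) = 2.42 m/s.

v ≈ 2.42 m/s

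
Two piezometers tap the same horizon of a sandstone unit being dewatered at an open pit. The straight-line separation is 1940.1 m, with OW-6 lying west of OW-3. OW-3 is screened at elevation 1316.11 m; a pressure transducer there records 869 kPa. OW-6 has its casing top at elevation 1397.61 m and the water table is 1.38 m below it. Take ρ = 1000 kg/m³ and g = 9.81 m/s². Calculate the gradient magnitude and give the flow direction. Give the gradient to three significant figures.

Pressure head at OW-3: ψ = P/(ρg) = 869×1000 / (1000 × 9.81) = 88.58 m.
Total head at OW-3: h = z + ψ = 1316.11 + 88.58 = 1404.69 m.
Total head at OW-6: h = 1397.61 − 1.38 = 1396.23 m.
Head difference: h(OW-3) − h(OW-6) = 1404.69 − 1396.23 = 8.46 m.
Hydraulic gradient: i = |Δh| / L = 8.46 / 1940.1 = 0.00436.
Flow is from higher to lower head: from OW-3 toward OW-6, i.e. toward the west.

i ≈ 0.00436; groundwater flows toward the west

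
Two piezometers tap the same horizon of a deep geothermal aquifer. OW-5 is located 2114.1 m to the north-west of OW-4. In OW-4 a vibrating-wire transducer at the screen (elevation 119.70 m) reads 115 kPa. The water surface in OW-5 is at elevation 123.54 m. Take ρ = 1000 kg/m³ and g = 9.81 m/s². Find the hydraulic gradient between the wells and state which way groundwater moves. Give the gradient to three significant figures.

i ≈ 0.00373; groundwater flows toward the north-west

Pressure head at OW-4: ψ = P/(ρg) = 115×1000 / (1000 × 9.81) = 11.72 m.
Total head at OW-4: h = z + ψ = 119.70 + 11.72 = 131.42 m.
Total head at OW-5: h = 123.54 m (water level in the piezometer is the total head).
Head difference: h(OW-4) − h(OW-5) = 131.42 − 123.54 = 7.88 m.
Hydraulic gradient: i = |Δh| / L = 7.88 / 2114.1 = 0.00373.
Flow is from higher to lower head: from OW-4 toward OW-5, i.e. toward the north-west.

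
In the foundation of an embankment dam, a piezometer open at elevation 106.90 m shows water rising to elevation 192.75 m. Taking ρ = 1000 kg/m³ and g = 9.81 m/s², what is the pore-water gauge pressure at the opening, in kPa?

Pressure head ψ = h − z = 192.75 − 106.90 = 85.85 m.
P = ρgψ = 1000 × 9.81 × 85.85 = 842188 Pa ≈ 842 kPa.

P ≈ 842 kPa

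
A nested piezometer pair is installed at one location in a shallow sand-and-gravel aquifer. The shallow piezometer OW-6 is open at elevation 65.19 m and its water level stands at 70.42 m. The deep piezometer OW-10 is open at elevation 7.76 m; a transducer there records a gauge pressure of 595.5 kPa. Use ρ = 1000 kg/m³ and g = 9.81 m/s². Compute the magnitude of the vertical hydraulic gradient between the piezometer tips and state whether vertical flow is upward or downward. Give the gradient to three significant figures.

Total head at OW-6: h = 70.42 m (water level in the standpipe).
Pressure head at OW-10: ψ = P/(ρg) = 595.5×1000 / (1000 × 9.81) = 60.70 m.
Total head at OW-10: h = z + ψ = 7.76 + 60.70 = 68.46 m.
Δh = h(OW-6) − h(OW-10) = 70.42 − 68.46 = 1.96 m.
Vertical separation Δz = 65.19 − 7.76 = 57.43 m.
|i_v| = |Δh| / Δz = 1.96 / 57.43 = 0.0341.
Head is higher in the shallow piezometer, so vertical flow is downward (recharge condition).

|i_v| ≈ 0.0341; vertical flow is downward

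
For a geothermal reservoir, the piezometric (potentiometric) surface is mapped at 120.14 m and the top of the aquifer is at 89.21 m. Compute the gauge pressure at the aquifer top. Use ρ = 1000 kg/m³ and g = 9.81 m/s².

Pressure head at the aquifer top: ψ = h − z = 120.14 − 89.21 = 30.93 m.
P = ρgψ = 1000 × 9.81 × 30.93 = 303423 Pa ≈ 303 kPa.

P ≈ 303 kPa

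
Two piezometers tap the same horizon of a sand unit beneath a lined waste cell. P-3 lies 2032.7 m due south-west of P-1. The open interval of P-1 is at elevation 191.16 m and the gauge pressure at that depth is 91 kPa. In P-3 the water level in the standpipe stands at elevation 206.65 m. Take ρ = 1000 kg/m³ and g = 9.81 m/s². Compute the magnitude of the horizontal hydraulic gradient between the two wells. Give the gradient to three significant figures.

i ≈ 0.00306

Pressure head at P-1: ψ = P/(ρg) = 91×1000 / (1000 × 9.81) = 9.28 m.
Total head at P-1: h = z + ψ = 191.16 + 9.28 = 200.44 m.
Total head at P-3: h = 206.65 m (water level in the piezometer is the total head).
Head difference: h(P-1) − h(P-3) = 200.44 − 206.65 = -6.21 m.
Hydraulic gradient: i = |Δh| / L = 6.21 / 2032.7 = 0.00306.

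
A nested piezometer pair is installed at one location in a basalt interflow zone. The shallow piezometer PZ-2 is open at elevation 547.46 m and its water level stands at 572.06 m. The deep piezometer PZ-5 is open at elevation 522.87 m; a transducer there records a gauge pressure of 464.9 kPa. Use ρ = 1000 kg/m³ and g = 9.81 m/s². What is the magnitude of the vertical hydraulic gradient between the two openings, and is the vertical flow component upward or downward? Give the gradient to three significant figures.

Total head at PZ-2: h = 572.06 m (water level in the standpipe).
Pressure head at PZ-5: ψ = P/(ρg) = 464.9×1000 / (1000 × 9.81) = 47.39 m.
Total head at PZ-5: h = z + ψ = 522.87 + 47.39 = 570.26 m.
Δh = h(PZ-2) − h(PZ-5) = 572.06 − 570.26 = 1.80 m.
Vertical separation Δz = 547.46 − 522.87 = 24.59 m.
|i_v| = |Δh| / Δz = 1.80 / 24.59 = 0.0732.
Head is higher in the shallow piezometer, so vertical flow is downward (recharge condition).

|i_v| ≈ 0.0732; vertical flow is downward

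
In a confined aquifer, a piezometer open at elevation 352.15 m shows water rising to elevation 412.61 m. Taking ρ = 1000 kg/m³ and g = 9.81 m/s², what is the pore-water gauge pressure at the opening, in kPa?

P ≈ 593 kPa

Pressure head ψ = h − z = 412.61 − 352.15 = 60.46 m.
P = ρgψ = 1000 × 9.81 × 60.46 = 593113 Pa ≈ 593 kPa.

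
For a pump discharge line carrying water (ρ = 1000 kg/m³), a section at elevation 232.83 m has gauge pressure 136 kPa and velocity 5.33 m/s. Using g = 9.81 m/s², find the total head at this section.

h ≈ 248.14 m

Pressure head ψ = P/(ρg) = 136×1000 / (1000 × 9.81) = 13.86 m.
Velocity head = v²/(2g) = 5.33² / (2 × 9.81) = 1.448 m.
h = z + ψ + v²/(2g) = 232.83 + 13.86 + 1.448 = 248.14 m.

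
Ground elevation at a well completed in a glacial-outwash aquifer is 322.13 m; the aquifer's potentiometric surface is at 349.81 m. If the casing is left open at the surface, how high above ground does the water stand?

Water rises to the potentiometric surface, so the rise above ground = 349.81 − 322.13 = 27.68 m.

≈ 27.68 m above ground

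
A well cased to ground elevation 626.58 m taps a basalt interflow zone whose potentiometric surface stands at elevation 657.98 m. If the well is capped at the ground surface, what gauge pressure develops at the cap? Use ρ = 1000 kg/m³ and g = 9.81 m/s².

Head above the cap: Δh = 657.98 − 626.58 = 31.40 m.
P = ρgΔh = 1000 × 9.81 × 31.40 = 308034 Pa ≈ 308 kPa.

P ≈ 308 kPa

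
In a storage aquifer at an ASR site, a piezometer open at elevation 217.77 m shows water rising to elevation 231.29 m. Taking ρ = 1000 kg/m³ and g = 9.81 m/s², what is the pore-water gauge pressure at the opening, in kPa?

P ≈ 133 kPa

Pressure head ψ = h − z = 231.29 − 217.77 = 13.52 m.
P = ρgψ = 1000 × 9.81 × 13.52 = 132631 Pa ≈ 133 kPa.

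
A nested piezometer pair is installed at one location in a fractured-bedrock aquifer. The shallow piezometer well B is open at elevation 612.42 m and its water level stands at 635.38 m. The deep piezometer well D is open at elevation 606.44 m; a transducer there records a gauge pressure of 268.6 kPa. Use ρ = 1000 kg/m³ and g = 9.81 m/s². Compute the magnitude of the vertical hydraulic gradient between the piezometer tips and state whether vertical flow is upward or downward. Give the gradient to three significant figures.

|i_v| ≈ 0.261; vertical flow is downward

Total head at well B: h = 635.38 m (water level in the standpipe).
Pressure head at well D: ψ = P/(ρg) = 268.6×1000 / (1000 × 9.81) = 27.38 m.
Total head at well D: h = z + ψ = 606.44 + 27.38 = 633.82 m.
Δh = h(well B) − h(well D) = 635.38 − 633.82 = 1.56 m.
Vertical separation Δz = 612.42 − 606.44 = 5.98 m.
|i_v| = |Δh| / Δz = 1.56 / 5.98 = 0.261.
Head is higher in the shallow piezometer, so vertical flow is downward (recharge condition).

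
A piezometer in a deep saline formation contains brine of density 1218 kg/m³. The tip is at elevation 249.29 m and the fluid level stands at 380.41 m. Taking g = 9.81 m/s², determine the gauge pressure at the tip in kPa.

P ≈ 1570 kPa

Pressure head ψ = h − z = 380.41 − 249.29 = 131.12 m.
P = ρgψ = 1218 × 9.81 × 131.12 = 1566698 Pa ≈ 1570 kPa.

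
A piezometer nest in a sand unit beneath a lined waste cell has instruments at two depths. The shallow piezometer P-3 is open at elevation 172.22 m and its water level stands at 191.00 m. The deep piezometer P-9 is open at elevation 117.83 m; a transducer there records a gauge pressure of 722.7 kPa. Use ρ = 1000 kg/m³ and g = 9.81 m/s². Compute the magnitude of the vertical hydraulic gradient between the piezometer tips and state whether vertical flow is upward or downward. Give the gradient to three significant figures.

|i_v| ≈ 0.00919; vertical flow is upward

Total head at P-3: h = 191.00 m (water level in the standpipe).
Pressure head at P-9: ψ = P/(ρg) = 722.7×1000 / (1000 × 9.81) = 73.67 m.
Total head at P-9: h = z + ψ = 117.83 + 73.67 = 191.50 m.
Δh = h(P-3) − h(P-9) = 191.00 − 191.50 = -0.50 m.
Vertical separation Δz = 172.22 − 117.83 = 54.39 m.
|i_v| = |Δh| / Δz = 0.50 / 54.39 = 0.00919.
Head is higher in the deep piezometer, so vertical flow is upward (discharge condition).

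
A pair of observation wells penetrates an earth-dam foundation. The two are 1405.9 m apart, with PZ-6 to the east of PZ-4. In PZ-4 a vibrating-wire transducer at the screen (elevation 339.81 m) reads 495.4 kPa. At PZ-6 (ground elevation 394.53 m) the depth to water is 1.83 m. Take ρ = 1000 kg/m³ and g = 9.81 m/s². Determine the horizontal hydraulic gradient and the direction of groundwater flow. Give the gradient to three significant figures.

Pressure head at PZ-4: ψ = P/(ρg) = 495.4×1000 / (1000 × 9.81) = 50.50 m.
Total head at PZ-4: h = z + ψ = 339.81 + 50.50 = 390.31 m.
Total head at PZ-6: h = 394.53 − 1.83 = 392.70 m.
Head difference: h(PZ-4) − h(PZ-6) = 390.31 − 392.70 = -2.39 m.
Hydraulic gradient: i = |Δh| / L = 2.39 / 1405.9 = 0.00170.
Flow is from higher to lower head: from PZ-6 toward PZ-4, i.e. toward the west.

i ≈ 0.00170; groundwater flows toward the west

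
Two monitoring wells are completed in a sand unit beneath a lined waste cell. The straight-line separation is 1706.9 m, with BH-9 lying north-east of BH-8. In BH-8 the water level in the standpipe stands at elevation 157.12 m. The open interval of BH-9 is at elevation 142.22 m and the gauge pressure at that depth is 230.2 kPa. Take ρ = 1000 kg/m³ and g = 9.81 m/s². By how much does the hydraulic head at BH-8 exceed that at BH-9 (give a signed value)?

Δh ≈ -8.57 m

Total head at BH-8: h = 157.12 m (water level in the piezometer is the total head).
Pressure head at BH-9: ψ = P/(ρg) = 230.2×1000 / (1000 × 9.81) = 23.47 m.
Total head at BH-9: h = z + ψ = 142.22 + 23.47 = 165.69 m.
Head difference: h(BH-8) − h(BH-9) = 157.12 − 165.69 = -8.57 m.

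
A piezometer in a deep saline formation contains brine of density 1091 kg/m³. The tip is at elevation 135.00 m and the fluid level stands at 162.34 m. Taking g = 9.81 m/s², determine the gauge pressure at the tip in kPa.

P ≈ 293 kPa

Pressure head ψ = h − z = 162.34 − 135.00 = 27.34 m.
P = ρgψ = 1091 × 9.81 × 27.34 = 292612 Pa ≈ 293 kPa.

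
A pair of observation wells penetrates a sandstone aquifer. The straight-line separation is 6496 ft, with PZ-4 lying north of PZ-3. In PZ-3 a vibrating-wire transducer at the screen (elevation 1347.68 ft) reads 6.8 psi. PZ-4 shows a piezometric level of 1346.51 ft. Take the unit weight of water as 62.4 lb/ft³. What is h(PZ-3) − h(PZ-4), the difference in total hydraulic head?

Pressure head at PZ-3: ψ = 144·P/γ = 144 × 6.8 / 62.4 = 15.69 ft.
Total head at PZ-3: h = z + ψ = 1347.68 + 15.69 = 1363.37 ft.
Total head at PZ-4: h = 1346.51 ft (water level in the piezometer is the total head).
Head difference: h(PZ-3) − h(PZ-4) = 1363.37 − 1346.51 = 16.86 ft.

Δh ≈ 16.86 ft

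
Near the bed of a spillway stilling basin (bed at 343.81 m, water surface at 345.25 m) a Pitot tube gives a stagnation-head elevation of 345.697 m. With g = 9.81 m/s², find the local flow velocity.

Near the bed, under hydrostatic conditions, the piezometric head (z + ψ) equals the free-surface elevation, 345.25 m.
Velocity head = total − piezometric = 345.697 − 345.25 = 0.447 m.
v = √(2g·h_v) = √(2 × 9.81 × 0.447) = 2.96 m/s.

v ≈ 2.96 m/s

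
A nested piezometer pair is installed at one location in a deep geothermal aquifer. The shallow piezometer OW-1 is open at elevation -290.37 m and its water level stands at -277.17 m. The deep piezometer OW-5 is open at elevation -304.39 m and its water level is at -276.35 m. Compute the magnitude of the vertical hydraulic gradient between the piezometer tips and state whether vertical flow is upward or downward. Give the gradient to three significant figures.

Total head at OW-1: h = -277.17 m (water level in the standpipe).
Total head at OW-5: h = -276.35 m.
Δh = h(OW-1) − h(OW-5) = -277.17 − (-276.35) = -0.82 m.
Vertical separation Δz = -290.37 − (-304.39) = 14.02 m.
|i_v| = |Δh| / Δz = 0.82 / 14.02 = 0.0585.
Head is higher in the deep piezometer, so vertical flow is upward (discharge condition).

|i_v| ≈ 0.0585; vertical flow is upward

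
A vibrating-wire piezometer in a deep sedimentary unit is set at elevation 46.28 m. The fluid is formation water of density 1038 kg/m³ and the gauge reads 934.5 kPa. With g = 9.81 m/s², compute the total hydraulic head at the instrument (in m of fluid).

h ≈ 138.05 m

ψ = P/(ρg) = 934.5×1000 / (1038 × 9.81) = 91.77 m.
h = z + ψ = 46.28 + 91.77 = 138.05 m.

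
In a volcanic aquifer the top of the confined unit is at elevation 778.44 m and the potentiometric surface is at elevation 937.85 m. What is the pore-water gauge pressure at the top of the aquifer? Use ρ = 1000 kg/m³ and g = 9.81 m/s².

P ≈ 1560 kPa

Pressure head at the aquifer top: ψ = h − z = 937.85 − 778.44 = 159.41 m.
P = ρgψ = 1000 × 9.81 × 159.41 = 1563812 Pa ≈ 1560 kPa.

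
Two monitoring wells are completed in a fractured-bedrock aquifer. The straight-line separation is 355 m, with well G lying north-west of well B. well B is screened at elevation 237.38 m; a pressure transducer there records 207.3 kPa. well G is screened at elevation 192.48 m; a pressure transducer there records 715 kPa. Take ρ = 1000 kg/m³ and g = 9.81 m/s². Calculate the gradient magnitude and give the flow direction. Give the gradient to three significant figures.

Pressure head at well B: ψ = P/(ρg) = 207.3×1000 / (1000 × 9.81) = 21.13 m.
Total head at well B: h = z + ψ = 237.38 + 21.13 = 258.51 m.
Pressure head at well G: ψ = P/(ρg) = 715×1000 / (1000 × 9.81) = 72.88 m.
Total head at well G: h = z + ψ = 192.48 + 72.88 = 265.36 m.
Head difference: h(well B) − h(well G) = 258.51 − 265.36 = -6.85 m.
Hydraulic gradient: i = |Δh| / L = 6.85 / 355 = 0.0193.
Flow is from higher to lower head: from well G toward well B, i.e. toward the south-east.

i ≈ 0.0193; groundwater flows toward the south-east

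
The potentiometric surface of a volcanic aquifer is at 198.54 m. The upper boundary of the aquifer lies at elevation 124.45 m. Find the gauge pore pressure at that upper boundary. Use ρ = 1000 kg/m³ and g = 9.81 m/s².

Pressure head at the aquifer top: ψ = h − z = 198.54 − 124.45 = 74.09 m.
P = ρgψ = 1000 × 9.81 × 74.09 = 726823 Pa ≈ 727 kPa.

P ≈ 727 kPa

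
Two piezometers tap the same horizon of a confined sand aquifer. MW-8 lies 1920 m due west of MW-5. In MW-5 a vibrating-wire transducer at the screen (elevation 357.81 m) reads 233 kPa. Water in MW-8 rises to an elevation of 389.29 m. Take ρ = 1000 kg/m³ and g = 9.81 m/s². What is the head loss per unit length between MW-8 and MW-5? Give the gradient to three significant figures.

Pressure head at MW-5: ψ = P/(ρg) = 233×1000 / (1000 × 9.81) = 23.75 m.
Total head at MW-5: h = z + ψ = 357.81 + 23.75 = 381.56 m.
Total head at MW-8: h = 389.29 m (water level in the piezometer is the total head).
Head difference: h(MW-5) − h(MW-8) = 381.56 − 389.29 = -7.73 m.
Hydraulic gradient: i = |Δh| / L = 7.73 / 1920 = 0.00403.

i ≈ 0.00403 m/m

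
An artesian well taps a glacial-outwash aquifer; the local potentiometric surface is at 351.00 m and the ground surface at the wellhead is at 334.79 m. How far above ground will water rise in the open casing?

≈ 16.21 m above ground

Water rises to the potentiometric surface, so the rise above ground = 351.00 − 334.79 = 16.21 m.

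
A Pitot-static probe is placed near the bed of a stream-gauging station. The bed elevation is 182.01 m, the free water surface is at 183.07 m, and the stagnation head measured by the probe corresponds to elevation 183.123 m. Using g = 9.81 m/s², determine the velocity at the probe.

v ≈ 1.02 m/s

Near the bed, under hydrostatic conditions, the piezometric head (z + ψ) equals the free-surface elevation, 183.07 m.
Velocity head = total − piezometric = 183.123 − 183.07 = 0.053 m.
v = √(2g·h_v) = √(2 × 9.81 × 0.053) = 1.02 m/s.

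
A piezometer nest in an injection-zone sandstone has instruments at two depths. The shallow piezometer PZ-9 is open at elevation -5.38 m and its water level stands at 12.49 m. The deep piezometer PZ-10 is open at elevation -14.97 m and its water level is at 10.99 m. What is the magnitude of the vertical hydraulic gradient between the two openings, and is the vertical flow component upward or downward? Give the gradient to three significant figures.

|i_v| ≈ 0.156; vertical flow is downward

Total head at PZ-9: h = 12.49 m (water level in the standpipe).
Total head at PZ-10: h = 10.99 m.
Δh = h(PZ-9) − h(PZ-10) = 12.49 − 10.99 = 1.50 m.
Vertical separation Δz = -5.38 − (-14.97) = 9.59 m.
|i_v| = |Δh| / Δz = 1.50 / 9.59 = 0.156.
Head is higher in the shallow piezometer, so vertical flow is downward (recharge condition).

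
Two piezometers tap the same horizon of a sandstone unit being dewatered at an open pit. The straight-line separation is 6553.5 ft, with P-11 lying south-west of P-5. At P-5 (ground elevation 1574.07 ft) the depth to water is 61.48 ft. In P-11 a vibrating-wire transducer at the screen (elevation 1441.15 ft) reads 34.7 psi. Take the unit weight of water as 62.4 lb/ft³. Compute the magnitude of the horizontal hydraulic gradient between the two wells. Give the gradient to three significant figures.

Total head at P-5: h = 1574.07 − 61.48 = 1512.59 ft.
Pressure head at P-11: ψ = 144·P/γ = 144 × 34.7 / 62.4 = 80.08 ft.
Total head at P-11: h = z + ψ = 1441.15 + 80.08 = 1521.23 ft.
Head difference: h(P-5) − h(P-11) = 1512.59 − 1521.23 = -8.64 ft.
Hydraulic gradient: i = |Δh| / L = 8.64 / 6553.5 = 0.00132.

i ≈ 0.00132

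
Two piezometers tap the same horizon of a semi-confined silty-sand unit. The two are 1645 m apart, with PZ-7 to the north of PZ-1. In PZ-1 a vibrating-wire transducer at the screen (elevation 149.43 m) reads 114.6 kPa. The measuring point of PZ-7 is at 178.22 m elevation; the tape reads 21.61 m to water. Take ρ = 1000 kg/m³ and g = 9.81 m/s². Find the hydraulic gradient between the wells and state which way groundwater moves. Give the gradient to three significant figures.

i ≈ 0.00274; groundwater flows toward the north

Pressure head at PZ-1: ψ = P/(ρg) = 114.6×1000 / (1000 × 9.81) = 11.68 m.
Total head at PZ-1: h = z + ψ = 149.43 + 11.68 = 161.11 m.
Total head at PZ-7: h = 178.22 − 21.61 = 156.61 m.
Head difference: h(PZ-1) − h(PZ-7) = 161.11 − 156.61 = 4.50 m.
Hydraulic gradient: i = |Δh| / L = 4.50 / 1645 = 0.00274.
Flow is from higher to lower head: from PZ-1 toward PZ-7, i.e. toward the north.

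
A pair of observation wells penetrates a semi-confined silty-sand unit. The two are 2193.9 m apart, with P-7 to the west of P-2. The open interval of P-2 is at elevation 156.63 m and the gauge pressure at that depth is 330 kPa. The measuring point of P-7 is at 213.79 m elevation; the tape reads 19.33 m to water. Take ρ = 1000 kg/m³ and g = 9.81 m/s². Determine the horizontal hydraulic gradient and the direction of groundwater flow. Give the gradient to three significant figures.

i ≈ 0.00191; groundwater flows toward the east

Pressure head at P-2: ψ = P/(ρg) = 330×1000 / (1000 × 9.81) = 33.64 m.
Total head at P-2: h = z + ψ = 156.63 + 33.64 = 190.27 m.
Total head at P-7: h = 213.79 − 19.33 = 194.46 m.
Head difference: h(P-2) − h(P-7) = 190.27 − 194.46 = -4.19 m.
Hydraulic gradient: i = |Δh| / L = 4.19 / 2193.9 = 0.00191.
Flow is from higher to lower head: from P-7 toward P-2, i.e. toward the east.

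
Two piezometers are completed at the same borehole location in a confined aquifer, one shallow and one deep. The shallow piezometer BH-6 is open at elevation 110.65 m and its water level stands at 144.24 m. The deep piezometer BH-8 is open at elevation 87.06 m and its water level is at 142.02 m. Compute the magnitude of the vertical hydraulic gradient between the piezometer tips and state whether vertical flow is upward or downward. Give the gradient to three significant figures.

|i_v| ≈ 0.0941; vertical flow is downward

Total head at BH-6: h = 144.24 m (water level in the standpipe).
Total head at BH-8: h = 142.02 m.
Δh = h(BH-6) − h(BH-8) = 144.24 − 142.02 = 2.22 m.
Vertical separation Δz = 110.65 − 87.06 = 23.59 m.
|i_v| = |Δh| / Δz = 2.22 / 23.59 = 0.0941.
Head is higher in the shallow piezometer, so vertical flow is downward (recharge condition).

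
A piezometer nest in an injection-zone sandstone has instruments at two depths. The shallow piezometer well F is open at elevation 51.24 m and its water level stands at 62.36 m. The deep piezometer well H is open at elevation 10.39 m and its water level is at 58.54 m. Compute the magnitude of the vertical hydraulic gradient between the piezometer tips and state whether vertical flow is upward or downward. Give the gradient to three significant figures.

|i_v| ≈ 0.0935; vertical flow is downward

Total head at well F: h = 62.36 m (water level in the standpipe).
Total head at well H: h = 58.54 m.
Δh = h(well F) − h(well H) = 62.36 − 58.54 = 3.82 m.
Vertical separation Δz = 51.24 − 10.39 = 40.85 m.
|i_v| = |Δh| / Δz = 3.82 / 40.85 = 0.0935.
Head is higher in the shallow piezometer, so vertical flow is downward (recharge condition).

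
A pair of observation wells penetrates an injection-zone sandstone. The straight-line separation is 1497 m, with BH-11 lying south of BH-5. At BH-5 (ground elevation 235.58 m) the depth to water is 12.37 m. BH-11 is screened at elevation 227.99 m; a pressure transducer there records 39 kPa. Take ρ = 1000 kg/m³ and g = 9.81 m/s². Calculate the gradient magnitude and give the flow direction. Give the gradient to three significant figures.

i ≈ 0.00585; groundwater flows toward the north

Total head at BH-5: h = 235.58 − 12.37 = 223.21 m.
Pressure head at BH-11: ψ = P/(ρg) = 39×1000 / (1000 × 9.81) = 3.98 m.
Total head at BH-11: h = z + ψ = 227.99 + 3.98 = 231.97 m.
Head difference: h(BH-5) − h(BH-11) = 223.21 − 231.97 = -8.76 m.
Hydraulic gradient: i = |Δh| / L = 8.76 / 1497 = 0.00585.
Flow is from higher to lower head: from BH-11 toward BH-5, i.e. toward the north.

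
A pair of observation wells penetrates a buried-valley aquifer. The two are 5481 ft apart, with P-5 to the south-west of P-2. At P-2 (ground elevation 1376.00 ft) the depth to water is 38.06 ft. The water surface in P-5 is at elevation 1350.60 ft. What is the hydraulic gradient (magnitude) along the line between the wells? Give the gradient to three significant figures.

i ≈ 0.00231

Total head at P-2: h = 1376.00 − 38.06 = 1337.94 ft.
Total head at P-5: h = 1350.60 ft (water level in the piezometer is the total head).
Head difference: h(P-2) − h(P-5) = 1337.94 − 1350.60 = -12.66 ft.
Hydraulic gradient: i = |Δh| / L = 12.66 / 5481 = 0.00231.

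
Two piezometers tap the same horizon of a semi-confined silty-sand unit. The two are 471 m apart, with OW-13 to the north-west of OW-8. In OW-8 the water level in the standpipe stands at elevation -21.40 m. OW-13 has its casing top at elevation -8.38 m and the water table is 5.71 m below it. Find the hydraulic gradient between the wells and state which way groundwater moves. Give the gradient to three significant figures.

i ≈ 0.0155; groundwater flows toward the south-east

Total head at OW-8: h = -21.40 m (water level in the piezometer is the total head).
Total head at OW-13: h = -8.38 − 5.71 = -14.09 m.
Head difference: h(OW-8) − h(OW-13) = -21.40 − (-14.09) = -7.31 m.
Hydraulic gradient: i = |Δh| / L = 7.31 / 471 = 0.0155.
Flow is from higher to lower head: from OW-13 toward OW-8, i.e. toward the south-east.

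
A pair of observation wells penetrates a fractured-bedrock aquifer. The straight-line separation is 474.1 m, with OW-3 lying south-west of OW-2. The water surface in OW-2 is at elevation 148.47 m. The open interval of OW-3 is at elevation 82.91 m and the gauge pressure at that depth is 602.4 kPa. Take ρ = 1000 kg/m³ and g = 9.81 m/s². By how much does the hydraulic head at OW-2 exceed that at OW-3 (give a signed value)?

Total head at OW-2: h = 148.47 m (water level in the piezometer is the total head).
Pressure head at OW-3: ψ = P/(ρg) = 602.4×1000 / (1000 × 9.81) = 61.41 m.
Total head at OW-3: h = z + ψ = 82.91 + 61.41 = 144.32 m.
Head difference: h(OW-2) − h(OW-3) = 148.47 − 144.32 = 4.15 m.

Δh ≈ 4.15 m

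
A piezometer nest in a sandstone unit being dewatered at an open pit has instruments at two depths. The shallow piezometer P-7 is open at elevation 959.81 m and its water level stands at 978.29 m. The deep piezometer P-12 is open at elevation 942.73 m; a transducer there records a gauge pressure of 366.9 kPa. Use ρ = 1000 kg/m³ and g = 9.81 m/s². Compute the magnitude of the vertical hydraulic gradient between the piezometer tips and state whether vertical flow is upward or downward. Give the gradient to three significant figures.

Total head at P-7: h = 978.29 m (water level in the standpipe).
Pressure head at P-12: ψ = P/(ρg) = 366.9×1000 / (1000 × 9.81) = 37.40 m.
Total head at P-12: h = z + ψ = 942.73 + 37.40 = 980.13 m.
Δh = h(P-7) − h(P-12) = 978.29 − 980.13 = -1.84 m.
Vertical separation Δz = 959.81 − 942.73 = 17.08 m.
|i_v| = |Δh| / Δz = 1.84 / 17.08 = 0.108.
Head is higher in the deep piezometer, so vertical flow is upward (discharge condition).

|i_v| ≈ 0.108; vertical flow is upward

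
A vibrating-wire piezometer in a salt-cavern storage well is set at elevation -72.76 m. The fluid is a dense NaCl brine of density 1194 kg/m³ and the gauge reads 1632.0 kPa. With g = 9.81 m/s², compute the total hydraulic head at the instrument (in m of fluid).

ψ = P/(ρg) = 1632.0×1000 / (1194 × 9.81) = 139.33 m.
h = z + ψ = -72.76 + 139.33 = 66.57 m.

h ≈ 66.57 m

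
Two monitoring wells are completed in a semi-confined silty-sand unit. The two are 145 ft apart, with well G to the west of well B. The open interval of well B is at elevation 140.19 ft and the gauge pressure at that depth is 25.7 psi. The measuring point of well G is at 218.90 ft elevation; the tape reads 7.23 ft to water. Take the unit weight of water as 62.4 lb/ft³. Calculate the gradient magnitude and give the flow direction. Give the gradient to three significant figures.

i ≈ 0.0839; groundwater flows toward the east

Pressure head at well B: ψ = 144·P/γ = 144 × 25.7 / 62.4 = 59.31 ft.
Total head at well B: h = z + ψ = 140.19 + 59.31 = 199.50 ft.
Total head at well G: h = 218.90 − 7.23 = 211.67 ft.
Head difference: h(well B) − h(well G) = 199.50 − 211.67 = -12.17 ft.
Hydraulic gradient: i = |Δh| / L = 12.17 / 145 = 0.0839.
Flow is from higher to lower head: from well G toward well B, i.e. toward the east.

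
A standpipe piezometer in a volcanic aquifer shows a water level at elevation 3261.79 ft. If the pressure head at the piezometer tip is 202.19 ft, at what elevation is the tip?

z ≈ 3059.60 ft

z = h − ψ = 3261.79 − 202.19 = 3059.60 ft.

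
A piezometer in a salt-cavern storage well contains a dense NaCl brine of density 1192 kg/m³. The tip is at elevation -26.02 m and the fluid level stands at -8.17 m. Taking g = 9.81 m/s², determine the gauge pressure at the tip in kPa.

P ≈ 209 kPa

Pressure head ψ = h − z = -8.17 − (-26.02) = 17.85 m.
P = ρgψ = 1192 × 9.81 × 17.85 = 208729 Pa ≈ 209 kPa.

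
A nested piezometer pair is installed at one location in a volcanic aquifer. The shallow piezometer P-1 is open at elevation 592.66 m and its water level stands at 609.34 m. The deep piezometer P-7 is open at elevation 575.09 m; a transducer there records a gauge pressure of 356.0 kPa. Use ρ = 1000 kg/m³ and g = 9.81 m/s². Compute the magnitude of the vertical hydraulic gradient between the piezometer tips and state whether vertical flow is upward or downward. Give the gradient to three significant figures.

Total head at P-1: h = 609.34 m (water level in the standpipe).
Pressure head at P-7: ψ = P/(ρg) = 356.0×1000 / (1000 × 9.81) = 36.29 m.
Total head at P-7: h = z + ψ = 575.09 + 36.29 = 611.38 m.
Δh = h(P-1) − h(P-7) = 609.34 − 611.38 = -2.04 m.
Vertical separation Δz = 592.66 − 575.09 = 17.57 m.
|i_v| = |Δh| / Δz = 2.04 / 17.57 = 0.116.
Head is higher in the deep piezometer, so vertical flow is upward (discharge condition).

|i_v| ≈ 0.116; vertical flow is upward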